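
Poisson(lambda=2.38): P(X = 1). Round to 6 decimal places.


P = e^(-lam) * lam^k / k!
e^(-2.38) ≈ 0.09255058
lam^k = 2.38^1 = 2.38
k! = 1! = 1
P = 0.09255058 * 2.38 / 1 ≈ 0.220270

0.220270


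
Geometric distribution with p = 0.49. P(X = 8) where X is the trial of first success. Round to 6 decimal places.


P = (1-p)^(k-1) * p
(1-p)^(k-1) = 0.51^7 ≈ 0.008974107
P = 0.008974107 * 0.49 ≈ 0.004397312

0.004397


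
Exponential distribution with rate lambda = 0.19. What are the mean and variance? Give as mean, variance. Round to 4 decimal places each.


mean = 1/lam, var = 1/lam^2
mean = 1 / 0.19 = 100/19 ≈ 5.263158
lam^2 = 0.19^2 = 0.0361
var = 1 / 0.0361 = 10000/361 ≈ 27.700831

5.2632, 27.7008


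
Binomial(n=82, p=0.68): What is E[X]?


E[X] = n*p = 82 * 0.68 = 55.76

55.76


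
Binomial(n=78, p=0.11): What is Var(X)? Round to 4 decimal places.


Var = n*p*(1-p) = 78 * 0.11 * 0.89 = 7.6362

7.6362


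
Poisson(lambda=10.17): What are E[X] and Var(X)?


E[X] = Var(X) = lambda = 10.17

10.17, 10.17


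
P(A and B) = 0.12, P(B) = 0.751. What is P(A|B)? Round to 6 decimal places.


P(A|B) = P(A and B) / P(B) = 0.12 / 0.751 = 120/751 ≈ 0.15978695

0.159787


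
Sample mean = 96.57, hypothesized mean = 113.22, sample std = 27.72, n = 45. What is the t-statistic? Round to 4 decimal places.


t = (xbar - mu0) / (s/sqrt(n))
xbar - mu0 = 96.57 - 113.22 = -16.65
sqrt(45) ≈ 6.70820393
s/sqrt(n) = 27.72 / 6.70820393 ≈ 4.13225362
t = -16.65 / 4.13225362 ≈ -4.029278

-4.0293


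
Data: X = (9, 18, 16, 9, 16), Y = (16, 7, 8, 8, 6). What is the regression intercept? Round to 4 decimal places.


a = ybar - b*xbar, where b = sum((xi-xbar)(yi-ybar)) / sum((xi-xbar)^2)
n = 5, xbar = 68/5 = 13.6, ybar = 45/5 = 9
Sxy = sum((xi-xbar)(yi-ybar)) = -46
Sxx = sum((xi-xbar)^2) = 73.2
b = Sxy / Sxx = -115/183 ≈ -0.628415
a = 9 - (-0.628415) * 13.6 = 3211/183 ≈ 17.546448

17.5464


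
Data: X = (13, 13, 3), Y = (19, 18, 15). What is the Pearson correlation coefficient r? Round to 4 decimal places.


r = sum((xi-xbar)(yi-ybar)) / sqrt(sum((xi-xbar)^2) * sum((yi-ybar)^2))
n = 3, xbar = 29/3 ≈ 9.666667, ybar = 52/3 ≈ 17.333333
Sxy = sum((xi-xbar)(yi-ybar)) = 70/3 ≈ 23.333333
Sxx = sum((xi-xbar)^2) = 200/3 ≈ 66.666667
Syy = sum((yi-ybar)^2) = 26/3 ≈ 8.666667
sqrt(Sxx*Syy) ≈ 24.037009
r = Sxy / sqrt(Sxx*Syy) = 23.333333 / 24.037009 ≈ 0.970725

0.9707


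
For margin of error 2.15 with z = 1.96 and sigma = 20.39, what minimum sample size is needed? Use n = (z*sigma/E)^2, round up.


z*sigma/E = 1.96 * 20.39 / 2.15 = 99911/5375 ≈ 18.588093
(z*sigma/E)^2 ≈ 345.517202
round up: n = 346

346


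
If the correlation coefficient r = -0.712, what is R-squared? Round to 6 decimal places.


R^2 = r^2 = (-0.712)^2 = 0.506944

0.506944


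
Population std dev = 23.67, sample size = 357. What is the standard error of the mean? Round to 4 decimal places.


SE = sigma / sqrt(n)
sqrt(357) ≈ 18.894444
SE = 23.67 / 18.894444 ≈ 1.252749

1.2527


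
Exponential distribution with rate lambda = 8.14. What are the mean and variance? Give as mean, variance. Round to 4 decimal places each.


mean = 1/lam, var = 1/lam^2
mean = 1 / 8.14 = 50/407 ≈ 0.122850
lam^2 = 8.14^2 = 66.2596
var = 1 / 66.2596 ≈ 0.015092

0.1229, 0.0151


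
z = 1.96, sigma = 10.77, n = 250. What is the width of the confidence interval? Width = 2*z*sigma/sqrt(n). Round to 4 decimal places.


width = 2*z*sigma/sqrt(n)
2*z*sigma = 2 * 1.96 * 10.77 = 42.2184
sqrt(250) ≈ 15.811388
width = 42.2184 / 15.811388 ≈ 2.670126

2.6701


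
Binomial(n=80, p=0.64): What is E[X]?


E[X] = n*p = 80 * 0.64 = 51.2

51.2


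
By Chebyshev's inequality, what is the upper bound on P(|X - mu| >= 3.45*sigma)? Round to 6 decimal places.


P <= 1/k^2
k^2 = 3.45^2 = 11.9025
1/k^2 = 1 / 11.9025 = 400/4761 ≈ 0.08401596

0.084016


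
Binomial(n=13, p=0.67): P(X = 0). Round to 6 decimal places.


P = C(n,k) * p^k * (1-p)^(n-k)
C(13,0) = 1
p^k = 0.67^0 = 1
(1-p)^(n-k) = 0.33^13 ≈ 0.0000005504035
P = 1 * 1 * 0.0000005504035 ≈ 0.000001

0.000001


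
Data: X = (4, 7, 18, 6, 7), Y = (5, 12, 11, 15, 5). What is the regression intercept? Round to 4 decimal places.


a = ybar - b*xbar, where b = sum((xi-xbar)(yi-ybar)) / sum((xi-xbar)^2)
n = 5, xbar = 42/5 = 8.4, ybar = 48/5 = 9.6
Sxy = sum((xi-xbar)(yi-ybar)) = 23.8
Sxx = sum((xi-xbar)^2) = 121.2
b = Sxy / Sxx = 119/606 ≈ 0.196370
a = 9.6 - 0.196370 * 8.4 = 803/101 ≈ 7.950495

7.9505


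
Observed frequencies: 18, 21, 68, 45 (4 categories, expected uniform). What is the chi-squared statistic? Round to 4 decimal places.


chi2 = sum((O-E)^2/E), E = total/4
total = 152, E = 152/4 = 38
(18 - 38)^2 / 38 = 400 / 38 = 200/19 ≈ 10.526316
(21 - 38)^2 / 38 = 289 / 38 = 289/38 ≈ 7.605263
(68 - 38)^2 / 38 = 900 / 38 = 450/19 ≈ 23.684211
(45 - 38)^2 / 38 = 49 / 38 = 49/38 ≈ 1.289474
chi2 = 819/19 ≈ 43.105263

43.1053


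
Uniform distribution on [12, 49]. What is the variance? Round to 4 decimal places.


Var = (b-a)^2 / 12
(b-a)^2 = (49 - 12)^2 = 1369
Var = 1369/12 ≈ 114.083333

114.0833


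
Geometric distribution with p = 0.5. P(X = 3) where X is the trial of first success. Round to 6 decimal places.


P = (1-p)^(k-1) * p
(1-p)^(k-1) = 0.5^2 = 0.25
P = 0.25 * 0.5 = 0.125

0.125000


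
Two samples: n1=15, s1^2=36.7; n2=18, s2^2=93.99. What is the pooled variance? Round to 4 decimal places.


sp^2 = ((n1-1)*s1^2 + (n2-1)*s2^2)/(n1+n2-2)
(n1-1)*s1^2 = 14 * 36.7 = 513.8
(n2-1)*s2^2 = 17 * 93.99 = 1597.83
numerator = 513.8 + 1597.83 = 2111.63
n1+n2-2 = 31
sp^2 = 2111.63 / 31 = 211163/3100 ≈ 68.117097

68.1171


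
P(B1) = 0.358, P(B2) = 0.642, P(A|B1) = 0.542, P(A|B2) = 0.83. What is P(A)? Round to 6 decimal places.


P(A) = P(A|B1)*P(B1) + P(A|B2)*P(B2)
P(A|B1)*P(B1) = 0.542 * 0.358 = 0.194036
P(A|B2)*P(B2) = 0.83 * 0.642 = 0.53286
P(A) = 0.194036 + 0.53286 = 0.726896

0.726896


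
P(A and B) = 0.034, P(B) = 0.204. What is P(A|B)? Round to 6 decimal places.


P(A|B) = P(A and B) / P(B) = 0.034 / 0.204 = 1/6 ≈ 0.16666667

0.166667


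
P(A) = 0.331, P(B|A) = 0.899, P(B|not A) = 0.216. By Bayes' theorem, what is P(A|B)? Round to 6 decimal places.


P(A|B) = P(B|A)*P(A) / P(B), P(B) = P(B|A)*P(A) + P(B|not A)*P(not A)
P(B|A)*P(A) = 0.899 * 0.331 = 0.297569
P(B|not A)*P(not A) = 0.216 * 0.669 = 0.144504
P(B) = 0.297569 + 0.144504 = 0.442073
P(A|B) = 0.297569 / 0.442073 ≈ 0.67312186

0.673122


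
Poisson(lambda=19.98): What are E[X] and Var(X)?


E[X] = Var(X) = lambda = 19.98

19.98, 19.98


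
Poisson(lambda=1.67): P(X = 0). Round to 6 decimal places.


P = e^(-lam) * lam^k / k!
e^(-1.67) ≈ 0.1882471
lam^k = 1.67^0 = 1
k! = 0! = 1
P = 0.1882471 * 1 / 1 ≈ 0.188247

0.188247


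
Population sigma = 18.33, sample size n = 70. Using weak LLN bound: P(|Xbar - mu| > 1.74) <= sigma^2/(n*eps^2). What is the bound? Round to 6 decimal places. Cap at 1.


bound = min(1, sigma^2/(n*eps^2))
sigma^2 = 18.33^2 = 335.9889
n*eps^2 = 70 * 1.74^2 = 70 * 3.0276 = 211.932
sigma^2/(n*eps^2) = 335.9889 / 211.932 ≈ 1.58536181
this exceeds 1, so the bound is capped at 1

1.000000


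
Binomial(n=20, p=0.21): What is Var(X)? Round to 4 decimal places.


Var = n*p*(1-p) = 20 * 0.21 * 0.79 = 3.318

3.3180


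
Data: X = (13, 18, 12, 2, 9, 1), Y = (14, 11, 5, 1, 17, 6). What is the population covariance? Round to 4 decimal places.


Cov = (1/n)*sum((xi-xbar)(yi-ybar))
n = 6, xbar = 55/6 ≈ 9.166667, ybar = 54/6 = 9
sum((xi-xbar)(yi-ybar)) = 106
Cov = 106 / 6 = 53/3 ≈ 17.666667

17.6667


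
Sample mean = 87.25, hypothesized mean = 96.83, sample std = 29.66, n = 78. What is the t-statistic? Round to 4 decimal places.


t = (xbar - mu0) / (s/sqrt(n))
xbar - mu0 = 87.25 - 96.83 = -9.58
sqrt(78) ≈ 8.83176087
s/sqrt(n) = 29.66 / 8.83176087 ≈ 3.35833368
t = -9.58 / 3.35833368 ≈ -2.852605

-2.8526


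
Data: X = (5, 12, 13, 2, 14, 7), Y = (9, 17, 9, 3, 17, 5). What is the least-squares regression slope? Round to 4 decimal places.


b = sum((xi-xbar)(yi-ybar)) / sum((xi-xbar)^2)
n = 6, xbar = 53/6 ≈ 8.833333, ybar = 60/6 = 10
Sxy = sum((xi-xbar)(yi-ybar)) = 115
Sxx = sum((xi-xbar)^2) = 713/6 ≈ 118.833333
b = Sxy / Sxx = 30/31 ≈ 0.967742

0.9677


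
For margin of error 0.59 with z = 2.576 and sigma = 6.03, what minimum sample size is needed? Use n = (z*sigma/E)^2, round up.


z*sigma/E = 2.576 * 6.03 / 0.59 = 194166/7375 ≈ 26.327593
(z*sigma/E)^2 ≈ 693.142165
round up: n = 694

694


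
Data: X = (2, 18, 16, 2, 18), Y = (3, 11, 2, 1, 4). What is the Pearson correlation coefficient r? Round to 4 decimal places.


r = sum((xi-xbar)(yi-ybar)) / sqrt(sum((xi-xbar)^2) * sum((yi-ybar)^2))
n = 5, xbar = 56/5 = 11.2, ybar = 21/5 = 4.2
Sxy = sum((xi-xbar)(yi-ybar)) = 74.8
Sxx = sum((xi-xbar)^2) = 284.8
Syy = sum((yi-ybar)^2) = 62.8
sqrt(Sxx*Syy) ≈ 133.736457
r = Sxy / sqrt(Sxx*Syy) = 74.8 / 133.736457 ≈ 0.559309

0.5593


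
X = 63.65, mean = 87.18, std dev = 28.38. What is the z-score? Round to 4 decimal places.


z = (X - mu) / sigma
X - mu = 63.65 - 87.18 = -23.53
z = -23.53 / 28.38 = -2353/2838 ≈ -0.829105

-0.8291


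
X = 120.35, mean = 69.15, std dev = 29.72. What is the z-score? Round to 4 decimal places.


z = (X - mu) / sigma
X - mu = 120.35 - 69.15 = 51.2
z = 51.2 / 29.72 = 1280/743 ≈ 1.722746

1.7227


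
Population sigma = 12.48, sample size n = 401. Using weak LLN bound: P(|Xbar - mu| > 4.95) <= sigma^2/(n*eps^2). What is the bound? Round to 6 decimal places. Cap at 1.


bound = min(1, sigma^2/(n*eps^2))
sigma^2 = 12.48^2 = 155.7504
n*eps^2 = 401 * 4.95^2 = 401 * 24.5025 = 9825.5025
sigma^2/(n*eps^2) = 155.7504 / 9825.5025 ≈ 0.01585165

0.015852


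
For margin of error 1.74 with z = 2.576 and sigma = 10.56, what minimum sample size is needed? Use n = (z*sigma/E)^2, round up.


z*sigma/E = 2.576 * 10.56 / 1.74 = 56672/3625 ≈ 15.633655
(z*sigma/E)^2 ≈ 244.411174
round up: n = 245

245


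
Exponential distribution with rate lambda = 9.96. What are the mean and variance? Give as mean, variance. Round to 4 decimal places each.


mean = 1/lam, var = 1/lam^2
mean = 1 / 9.96 = 25/249 ≈ 0.100402
lam^2 = 9.96^2 = 99.2016
var = 1 / 99.2016 ≈ 0.010080

0.1004, 0.0101


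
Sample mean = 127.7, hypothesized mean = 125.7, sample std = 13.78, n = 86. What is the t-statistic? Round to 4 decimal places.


t = (xbar - mu0) / (s/sqrt(n))
xbar - mu0 = 127.7 - 125.7 = 2
sqrt(86) ≈ 9.27361850
s/sqrt(n) = 13.78 / 9.27361850 ≈ 1.48593561
t = 2 / 1.48593561 ≈ 1.345953

1.3460


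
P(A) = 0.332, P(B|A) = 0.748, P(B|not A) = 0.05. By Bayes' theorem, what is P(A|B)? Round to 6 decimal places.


P(A|B) = P(B|A)*P(A) / P(B), P(B) = P(B|A)*P(A) + P(B|not A)*P(not A)
P(B|A)*P(A) = 0.748 * 0.332 = 0.248336
P(B|not A)*P(not A) = 0.05 * 0.668 = 0.0334
P(B) = 0.248336 + 0.0334 = 0.281736
P(A|B) = 0.248336 / 0.281736 ≈ 0.88144930

0.881449


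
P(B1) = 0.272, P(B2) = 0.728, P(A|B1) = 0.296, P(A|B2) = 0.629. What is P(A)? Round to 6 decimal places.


P(A) = P(A|B1)*P(B1) + P(A|B2)*P(B2)
P(A|B1)*P(B1) = 0.296 * 0.272 = 0.080512
P(A|B2)*P(B2) = 0.629 * 0.728 = 0.457912
P(A) = 0.080512 + 0.457912 = 0.538424

0.538424


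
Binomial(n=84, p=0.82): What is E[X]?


E[X] = n*p = 84 * 0.82 = 68.88

68.88


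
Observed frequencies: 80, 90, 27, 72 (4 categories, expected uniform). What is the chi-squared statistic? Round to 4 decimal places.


chi2 = sum((O-E)^2/E), E = total/4
total = 269, E = 269/4 = 67.25
(80 - 67.25)^2 / 67.25 = 162.5625 / 67.25 = 2601/1076 ≈ 2.417286
(90 - 67.25)^2 / 67.25 = 517.5625 / 67.25 = 8281/1076 ≈ 7.696097
(27 - 67.25)^2 / 67.25 = 1620.0625 / 67.25 = 25921/1076 ≈ 24.090149
(72 - 67.25)^2 / 67.25 = 22.5625 / 67.25 = 361/1076 ≈ 0.335502
chi2 = 9291/269 ≈ 34.539033

34.5390


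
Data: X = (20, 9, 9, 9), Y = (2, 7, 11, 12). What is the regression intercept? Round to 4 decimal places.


a = ybar - b*xbar, where b = sum((xi-xbar)(yi-ybar)) / sum((xi-xbar)^2)
n = 4, xbar = 47/4 = 11.75, ybar = 32/4 = 8
Sxy = sum((xi-xbar)(yi-ybar)) = -66
Sxx = sum((xi-xbar)^2) = 90.75
b = Sxy / Sxx = -8/11 ≈ -0.727273
a = 8 - (-0.727273) * 11.75 = 182/11 ≈ 16.545455

16.5455


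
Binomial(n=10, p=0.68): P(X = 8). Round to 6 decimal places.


P = C(n,k) * p^k * (1-p)^(n-k)
C(10,8) = 45
p^k = 0.68^8 ≈ 0.04571632
(1-p)^(n-k) = 0.32^2 = 0.1024
P = 45 * 0.04571632 * 0.1024 ≈ 0.210661

0.210661


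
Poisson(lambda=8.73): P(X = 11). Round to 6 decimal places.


P = e^(-lam) * lam^k / k!
e^(-8.73) ≈ 0.0001616625
lam^k = 8.73^11 ≈ 22446915968.708388
k! = 11! = 39916800
P = 0.0001616625 * 22446915968.708388 / 39916800 ≈ 0.090910

0.090910


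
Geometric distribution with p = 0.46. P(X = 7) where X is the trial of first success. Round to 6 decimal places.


P = (1-p)^(k-1) * p
(1-p)^(k-1) = 0.54^6 ≈ 0.02479491
P = 0.02479491 * 0.46 ≈ 0.01140566

0.011406


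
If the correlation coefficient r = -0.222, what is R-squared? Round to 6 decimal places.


R^2 = r^2 = (-0.222)^2 = 0.049284

0.049284


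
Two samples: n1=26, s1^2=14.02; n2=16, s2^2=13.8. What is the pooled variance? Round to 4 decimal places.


sp^2 = ((n1-1)*s1^2 + (n2-1)*s2^2)/(n1+n2-2)
(n1-1)*s1^2 = 25 * 14.02 = 350.5
(n2-1)*s2^2 = 15 * 13.8 = 207
numerator = 350.5 + 207 = 557.5
n1+n2-2 = 40
sp^2 = 557.5 / 40 = 13.9375

13.9375


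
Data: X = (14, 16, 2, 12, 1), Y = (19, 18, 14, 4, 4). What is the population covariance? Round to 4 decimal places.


Cov = (1/n)*sum((xi-xbar)(yi-ybar))
n = 5, xbar = 45/5 = 9, ybar = 59/5 = 11.8
sum((xi-xbar)(yi-ybar)) = 103
Cov = 103 / 5 = 20.6

20.6000


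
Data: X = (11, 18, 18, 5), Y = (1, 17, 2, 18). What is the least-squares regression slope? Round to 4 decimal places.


b = sum((xi-xbar)(yi-ybar)) / sum((xi-xbar)^2)
n = 4, xbar = 52/4 = 13, ybar = 38/4 = 9.5
Sxy = sum((xi-xbar)(yi-ybar)) = -51
Sxx = sum((xi-xbar)^2) = 118
b = Sxy / Sxx = -51/118 ≈ -0.432203

-0.4322


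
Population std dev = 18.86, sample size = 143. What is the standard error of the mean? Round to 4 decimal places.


SE = sigma / sqrt(n)
sqrt(143) ≈ 11.958261
SE = 18.86 / 11.958261 ≈ 1.577152

1.5772


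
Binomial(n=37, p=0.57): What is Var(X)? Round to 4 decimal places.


Var = n*p*(1-p) = 37 * 0.57 * 0.43 = 9.0687

9.0687


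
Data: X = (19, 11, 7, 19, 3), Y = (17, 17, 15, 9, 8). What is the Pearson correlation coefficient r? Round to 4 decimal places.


r = sum((xi-xbar)(yi-ybar)) / sqrt(sum((xi-xbar)^2) * sum((yi-ybar)^2))
n = 5, xbar = 59/5 = 11.8, ybar = 66/5 = 13.2
Sxy = sum((xi-xbar)(yi-ybar)) = 31.2
Sxx = sum((xi-xbar)^2) = 204.8
Syy = sum((yi-ybar)^2) = 76.8
sqrt(Sxx*Syy) ≈ 125.413875
r = Sxy / sqrt(Sxx*Syy) = 31.2 / 125.413875 ≈ 0.248776

0.2488


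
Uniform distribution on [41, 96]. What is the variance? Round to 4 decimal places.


Var = (b-a)^2 / 12
(b-a)^2 = (96 - 41)^2 = 3025
Var = 3025/12 ≈ 252.083333

252.0833


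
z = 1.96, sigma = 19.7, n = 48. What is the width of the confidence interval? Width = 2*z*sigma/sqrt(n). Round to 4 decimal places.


width = 2*z*sigma/sqrt(n)
2*z*sigma = 2 * 1.96 * 19.7 = 77.224
sqrt(48) ≈ 6.928203
width = 77.224 / 6.928203 ≈ 11.146324

11.1463


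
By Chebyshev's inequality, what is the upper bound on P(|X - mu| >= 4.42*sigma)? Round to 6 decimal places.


P <= 1/k^2
k^2 = 4.42^2 = 19.5364
1/k^2 = 1 / 19.5364 ≈ 0.05118650

0.051187


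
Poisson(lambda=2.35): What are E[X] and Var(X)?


E[X] = Var(X) = lambda = 2.35

2.35, 2.35


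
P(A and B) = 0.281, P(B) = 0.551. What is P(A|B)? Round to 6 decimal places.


P(A|B) = P(A and B) / P(B) = 0.281 / 0.551 = 281/551 ≈ 0.50998185

0.509982


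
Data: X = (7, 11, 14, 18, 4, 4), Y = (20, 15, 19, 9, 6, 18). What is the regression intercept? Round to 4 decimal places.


a = ybar - b*xbar, where b = sum((xi-xbar)(yi-ybar)) / sum((xi-xbar)^2)
n = 6, xbar = 58/6 = 29/3 ≈ 9.666667, ybar = 87/6 = 14.5
Sxy = sum((xi-xbar)(yi-ybar)) = -12
Sxx = sum((xi-xbar)^2) = 484/3 ≈ 161.333333
b = Sxy / Sxx = -9/121 ≈ -0.074380
a = 14.5 - (-0.074380) * 9.666667 = 3683/242 ≈ 15.219008

15.2190


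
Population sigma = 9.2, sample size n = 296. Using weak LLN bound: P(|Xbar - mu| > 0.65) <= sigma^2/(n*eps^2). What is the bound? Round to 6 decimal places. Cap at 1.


bound = min(1, sigma^2/(n*eps^2))
sigma^2 = 9.2^2 = 84.64
n*eps^2 = 296 * 0.65^2 = 296 * 0.4225 = 125.06
sigma^2/(n*eps^2) = 84.64 / 125.06 = 4232/6253 ≈ 0.67679514

0.676795


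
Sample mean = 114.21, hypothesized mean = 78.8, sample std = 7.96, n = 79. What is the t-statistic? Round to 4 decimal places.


t = (xbar - mu0) / (s/sqrt(n))
xbar - mu0 = 114.21 - 78.8 = 35.41
sqrt(79) ≈ 8.88819442
s/sqrt(n) = 7.96 / 8.88819442 ≈ 0.89556997
t = 35.41 / 0.89556997 ≈ 39.539066

39.5391


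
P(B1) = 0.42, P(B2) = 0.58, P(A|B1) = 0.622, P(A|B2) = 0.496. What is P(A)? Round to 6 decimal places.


P(A) = P(A|B1)*P(B1) + P(A|B2)*P(B2)
P(A|B1)*P(B1) = 0.622 * 0.42 = 0.26124
P(A|B2)*P(B2) = 0.496 * 0.58 = 0.28768
P(A) = 0.26124 + 0.28768 = 0.54892

0.548920


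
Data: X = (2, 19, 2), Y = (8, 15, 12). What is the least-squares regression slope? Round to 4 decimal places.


b = sum((xi-xbar)(yi-ybar)) / sum((xi-xbar)^2)
n = 3, xbar = 23/3 ≈ 7.666667, ybar = 35/3 ≈ 11.666667
Sxy = sum((xi-xbar)(yi-ybar)) = 170/3 ≈ 56.666667
Sxx = sum((xi-xbar)^2) = 578/3 ≈ 192.666667
b = Sxy / Sxx = 5/17 ≈ 0.294118

0.2941


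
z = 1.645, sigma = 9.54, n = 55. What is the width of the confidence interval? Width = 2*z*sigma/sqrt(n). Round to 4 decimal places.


width = 2*z*sigma/sqrt(n)
2*z*sigma = 2 * 1.645 * 9.54 = 31.3866
sqrt(55) ≈ 7.416198
width = 31.3866 / 7.416198 ≈ 4.232168

4.2322


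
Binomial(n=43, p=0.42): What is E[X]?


E[X] = n*p = 43 * 0.42 = 18.06

18.06


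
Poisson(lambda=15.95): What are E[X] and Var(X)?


E[X] = Var(X) = lambda = 15.95

15.95, 15.95


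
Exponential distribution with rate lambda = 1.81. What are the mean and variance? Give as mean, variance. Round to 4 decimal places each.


mean = 1/lam, var = 1/lam^2
mean = 1 / 1.81 = 100/181 ≈ 0.552486
lam^2 = 1.81^2 = 3.2761
var = 1 / 3.2761 ≈ 0.305241

0.5525, 0.3052


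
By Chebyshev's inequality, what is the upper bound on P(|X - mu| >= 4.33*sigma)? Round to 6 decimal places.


P <= 1/k^2
k^2 = 4.33^2 = 18.7489
1/k^2 = 1 / 18.7489 ≈ 0.05333646

0.053336


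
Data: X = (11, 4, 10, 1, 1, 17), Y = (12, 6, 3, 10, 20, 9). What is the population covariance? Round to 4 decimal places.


Cov = (1/n)*sum((xi-xbar)(yi-ybar))
n = 6, xbar = 44/6 = 22/3 ≈ 7.333333, ybar = 60/6 = 10
sum((xi-xbar)(yi-ybar)) = -71
Cov = -71 / 6 = -71/6 ≈ -11.833333

-11.8333


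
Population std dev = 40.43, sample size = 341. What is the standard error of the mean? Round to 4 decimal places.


SE = sigma / sqrt(n)
sqrt(341) ≈ 18.466185
SE = 40.43 / 18.466185 ≈ 2.189407

2.1894


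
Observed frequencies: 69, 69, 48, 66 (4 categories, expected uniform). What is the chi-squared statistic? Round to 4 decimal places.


chi2 = sum((O-E)^2/E), E = total/4
total = 252, E = 252/4 = 63
(69 - 63)^2 / 63 = 36 / 63 = 4/7 ≈ 0.571429
(69 - 63)^2 / 63 = 36 / 63 = 4/7 ≈ 0.571429
(48 - 63)^2 / 63 = 225 / 63 = 25/7 ≈ 3.571429
(66 - 63)^2 / 63 = 9 / 63 = 1/7 ≈ 0.142857
chi2 = 34/7 ≈ 4.857143

4.8571


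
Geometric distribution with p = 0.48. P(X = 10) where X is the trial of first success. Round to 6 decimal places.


P = (1-p)^(k-1) * p
(1-p)^(k-1) = 0.52^9 ≈ 0.002779906
P = 0.002779906 * 0.48 ≈ 0.001334355

0.001334


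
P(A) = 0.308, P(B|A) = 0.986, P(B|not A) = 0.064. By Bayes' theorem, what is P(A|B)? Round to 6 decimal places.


P(A|B) = P(B|A)*P(A) / P(B), P(B) = P(B|A)*P(A) + P(B|not A)*P(not A)
P(B|A)*P(A) = 0.986 * 0.308 = 0.303688
P(B|not A)*P(not A) = 0.064 * 0.692 = 0.044288
P(B) = 0.303688 + 0.044288 = 0.347976
P(A|B) = 0.303688 / 0.347976 ≈ 0.87272685

0.872727


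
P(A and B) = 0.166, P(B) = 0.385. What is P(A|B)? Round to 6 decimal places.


P(A|B) = P(A and B) / P(B) = 0.166 / 0.385 = 166/385 ≈ 0.43116883

0.431169


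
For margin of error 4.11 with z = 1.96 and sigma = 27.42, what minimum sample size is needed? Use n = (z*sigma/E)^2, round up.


z*sigma/E = 1.96 * 27.42 / 4.11 = 44786/3425 ≈ 13.076204
(z*sigma/E)^2 ≈ 170.987121
round up: n = 171

171


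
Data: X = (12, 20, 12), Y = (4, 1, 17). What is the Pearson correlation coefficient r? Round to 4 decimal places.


r = sum((xi-xbar)(yi-ybar)) / sqrt(sum((xi-xbar)^2) * sum((yi-ybar)^2))
n = 3, xbar = 44/3 ≈ 14.666667, ybar = 22/3 ≈ 7.333333
Sxy = sum((xi-xbar)(yi-ybar)) = -152/3 ≈ -50.666667
Sxx = sum((xi-xbar)^2) = 128/3 ≈ 42.666667
Syy = sum((yi-ybar)^2) = 434/3 ≈ 144.666667
sqrt(Sxx*Syy) ≈ 78.564906
r = Sxy / sqrt(Sxx*Syy) = -50.666667 / 78.564906 ≈ -0.644902

-0.6449


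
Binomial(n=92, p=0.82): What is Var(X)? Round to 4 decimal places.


Var = n*p*(1-p) = 92 * 0.82 * 0.18 = 13.5792

13.5792


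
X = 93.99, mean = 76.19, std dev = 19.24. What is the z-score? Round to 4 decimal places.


z = (X - mu) / sigma
X - mu = 93.99 - 76.19 = 17.8
z = 17.8 / 19.24 = 445/481 ≈ 0.925156

0.9252


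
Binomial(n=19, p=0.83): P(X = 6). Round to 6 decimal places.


P = C(n,k) * p^k * (1-p)^(n-k)
C(19,6) = 27132
p^k = 0.83^6 ≈ 0.3269404
(1-p)^(n-k) = 0.17^13 ≈ 0.00000000009904578
P = 27132 * 0.3269404 * 0.00000000009904578 ≈ 0.000001

0.000001


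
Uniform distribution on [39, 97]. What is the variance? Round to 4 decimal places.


Var = (b-a)^2 / 12
(b-a)^2 = (97 - 39)^2 = 3364
Var = 3364/12 ≈ 280.333333

280.3333


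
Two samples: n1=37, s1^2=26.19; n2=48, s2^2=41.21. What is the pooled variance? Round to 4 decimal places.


sp^2 = ((n1-1)*s1^2 + (n2-1)*s2^2)/(n1+n2-2)
(n1-1)*s1^2 = 36 * 26.19 = 942.84
(n2-1)*s2^2 = 47 * 41.21 = 1936.87
numerator = 942.84 + 1936.87 = 2879.71
n1+n2-2 = 83
sp^2 = 2879.71 / 83 = 287971/8300 ≈ 34.695301

34.6953


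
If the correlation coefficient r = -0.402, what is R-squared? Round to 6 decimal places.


R^2 = r^2 = (-0.402)^2 = 0.161604

0.161604


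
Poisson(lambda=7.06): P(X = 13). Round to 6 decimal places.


P = e^(-lam) * lam^k / k!
e^(-7.06) ≈ 0.0008587781
lam^k = 7.06^13 ≈ 108258277732.610394
k! = 13! = 6227020800
P = 0.0008587781 * 108258277732.610394 / 6227020800 ≈ 0.014930

0.014930


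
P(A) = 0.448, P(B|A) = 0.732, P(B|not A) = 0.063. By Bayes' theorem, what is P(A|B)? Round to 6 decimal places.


P(A|B) = P(B|A)*P(A) / P(B), P(B) = P(B|A)*P(A) + P(B|not A)*P(not A)
P(B|A)*P(A) = 0.732 * 0.448 = 0.327936
P(B|not A)*P(not A) = 0.063 * 0.552 = 0.034776
P(B) = 0.327936 + 0.034776 = 0.362712
P(A|B) = 0.327936 / 0.362712 = 1952/2159 ≈ 0.90412228

0.904122


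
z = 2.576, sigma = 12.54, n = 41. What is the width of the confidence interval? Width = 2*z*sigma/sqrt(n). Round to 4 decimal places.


width = 2*z*sigma/sqrt(n)
2*z*sigma = 2 * 2.576 * 12.54 = 64.60608
sqrt(41) ≈ 6.403124
width = 64.60608 / 6.403124 ≈ 10.089775

10.0898


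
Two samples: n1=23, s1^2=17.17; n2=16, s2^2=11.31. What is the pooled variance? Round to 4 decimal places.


sp^2 = ((n1-1)*s1^2 + (n2-1)*s2^2)/(n1+n2-2)
(n1-1)*s1^2 = 22 * 17.17 = 377.74
(n2-1)*s2^2 = 15 * 11.31 = 169.65
numerator = 377.74 + 169.65 = 547.39
n1+n2-2 = 37
sp^2 = 547.39 / 37 = 54739/3700 ≈ 14.794324

14.7943


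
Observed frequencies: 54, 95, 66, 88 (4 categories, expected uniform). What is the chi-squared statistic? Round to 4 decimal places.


chi2 = sum((O-E)^2/E), E = total/4
total = 303, E = 303/4 = 75.75
(54 - 75.75)^2 / 75.75 = 473.0625 / 75.75 = 2523/404 ≈ 6.245050
(95 - 75.75)^2 / 75.75 = 370.5625 / 75.75 = 5929/1212 ≈ 4.891914
(66 - 75.75)^2 / 75.75 = 95.0625 / 75.75 = 507/404 ≈ 1.254950
(88 - 75.75)^2 / 75.75 = 150.0625 / 75.75 = 2401/1212 ≈ 1.981023
chi2 = 4355/303 ≈ 14.372937

14.3729


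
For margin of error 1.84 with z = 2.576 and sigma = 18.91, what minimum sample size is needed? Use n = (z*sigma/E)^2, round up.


z*sigma/E = 2.576 * 18.91 / 1.84 = 26.474
(z*sigma/E)^2 = 700.872676
round up: n = 701

701


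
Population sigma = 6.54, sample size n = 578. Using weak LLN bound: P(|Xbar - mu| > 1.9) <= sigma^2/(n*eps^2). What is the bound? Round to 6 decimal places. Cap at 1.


bound = min(1, sigma^2/(n*eps^2))
sigma^2 = 6.54^2 = 42.7716
n*eps^2 = 578 * 1.9^2 = 578 * 3.61 = 2086.58
sigma^2/(n*eps^2) = 42.7716 / 2086.58 ≈ 0.02049842

0.020498


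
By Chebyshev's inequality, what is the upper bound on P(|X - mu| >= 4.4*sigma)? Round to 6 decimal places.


P <= 1/k^2
k^2 = 4.4^2 = 19.36
1/k^2 = 1 / 19.36 = 25/484 ≈ 0.05165289

0.051653


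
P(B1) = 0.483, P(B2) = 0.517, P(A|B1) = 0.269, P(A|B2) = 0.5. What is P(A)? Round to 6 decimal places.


P(A) = P(A|B1)*P(B1) + P(A|B2)*P(B2)
P(A|B1)*P(B1) = 0.269 * 0.483 = 0.129927
P(A|B2)*P(B2) = 0.5 * 0.517 = 0.2585
P(A) = 0.129927 + 0.2585 = 0.388427

0.388427


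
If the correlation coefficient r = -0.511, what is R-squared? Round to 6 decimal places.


R^2 = r^2 = (-0.511)^2 = 0.261121

0.261121


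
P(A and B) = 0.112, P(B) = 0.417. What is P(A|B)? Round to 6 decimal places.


P(A|B) = P(A and B) / P(B) = 0.112 / 0.417 = 112/417 ≈ 0.26858513

0.268585


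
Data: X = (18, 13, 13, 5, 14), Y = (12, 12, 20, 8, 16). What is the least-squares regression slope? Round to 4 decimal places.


b = sum((xi-xbar)(yi-ybar)) / sum((xi-xbar)^2)
n = 5, xbar = 63/5 = 12.6, ybar = 68/5 = 13.6
Sxy = sum((xi-xbar)(yi-ybar)) = 39.2
Sxx = sum((xi-xbar)^2) = 89.2
b = Sxy / Sxx = 98/223 ≈ 0.439462

0.4395


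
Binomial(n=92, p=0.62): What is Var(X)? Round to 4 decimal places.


Var = n*p*(1-p) = 92 * 0.62 * 0.38 = 21.6752

21.6752


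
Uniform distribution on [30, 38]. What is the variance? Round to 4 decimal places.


Var = (b-a)^2 / 12
(b-a)^2 = (38 - 30)^2 = 64
Var = 64/12 ≈ 5.333333

5.3333


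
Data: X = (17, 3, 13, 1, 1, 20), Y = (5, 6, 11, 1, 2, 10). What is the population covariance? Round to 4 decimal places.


Cov = (1/n)*sum((xi-xbar)(yi-ybar))
n = 6, xbar = 55/6 ≈ 9.166667, ybar = 35/6 ≈ 5.833333
sum((xi-xbar)(yi-ybar)) = 769/6 ≈ 128.166667
Cov = 128.166667 / 6 = 769/36 ≈ 21.361111

21.3611


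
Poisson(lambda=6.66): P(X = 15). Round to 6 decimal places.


P = e^(-lam) * lam^k / k!
e^(-6.66) ≈ 0.001281146
lam^k = 6.66^15 ≈ 2249642134776.543014
k! = 15! = 1307674368000
P = 0.001281146 * 2249642134776.543014 / 1307674368000 ≈ 0.002204

0.002204


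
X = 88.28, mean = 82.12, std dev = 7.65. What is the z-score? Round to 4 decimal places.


z = (X - mu) / sigma
X - mu = 88.28 - 82.12 = 6.16
z = 6.16 / 7.65 = 616/765 ≈ 0.805229

0.8052


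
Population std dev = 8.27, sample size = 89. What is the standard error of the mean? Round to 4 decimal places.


SE = sigma / sqrt(n)
sqrt(89) ≈ 9.433981
SE = 8.27 / 9.433981 ≈ 0.876618

0.8766


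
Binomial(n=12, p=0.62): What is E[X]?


E[X] = n*p = 12 * 0.62 = 7.44

7.44


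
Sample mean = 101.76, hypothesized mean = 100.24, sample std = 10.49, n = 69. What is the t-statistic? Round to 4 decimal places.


t = (xbar - mu0) / (s/sqrt(n))
xbar - mu0 = 101.76 - 100.24 = 1.52
sqrt(69) ≈ 8.30662386
s/sqrt(n) = 10.49 / 8.30662386 ≈ 1.26284760
t = 1.52 / 1.26284760 ≈ 1.203629

1.2036


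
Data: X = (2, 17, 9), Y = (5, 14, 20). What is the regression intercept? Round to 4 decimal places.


a = ybar - b*xbar, where b = sum((xi-xbar)(yi-ybar)) / sum((xi-xbar)^2)
n = 3, xbar = 28/3 ≈ 9.333333, ybar = 39/3 = 13
Sxy = sum((xi-xbar)(yi-ybar)) = 64
Sxx = sum((xi-xbar)^2) = 338/3 ≈ 112.666667
b = Sxy / Sxx = 96/169 ≈ 0.568047
a = 13 - 0.568047 * 9.333333 = 1301/169 ≈ 7.698225

7.6982


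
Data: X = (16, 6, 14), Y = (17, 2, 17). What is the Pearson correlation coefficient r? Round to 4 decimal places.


r = sum((xi-xbar)(yi-ybar)) / sqrt(sum((xi-xbar)^2) * sum((yi-ybar)^2))
n = 3, xbar = 36/3 = 12, ybar = 36/3 = 12
Sxy = sum((xi-xbar)(yi-ybar)) = 90
Sxx = sum((xi-xbar)^2) = 56
Syy = sum((yi-ybar)^2) = 150
sqrt(Sxx*Syy) ≈ 91.651514
r = Sxy / sqrt(Sxx*Syy) = 90 / 91.651514 ≈ 0.981981

0.9820


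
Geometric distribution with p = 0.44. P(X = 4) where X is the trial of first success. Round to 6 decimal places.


P = (1-p)^(k-1) * p
(1-p)^(k-1) = 0.56^3 = 0.175616
P = 0.175616 * 0.44 = 0.07727104

0.077271


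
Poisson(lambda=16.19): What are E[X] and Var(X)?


E[X] = Var(X) = lambda = 16.19

16.19, 16.19


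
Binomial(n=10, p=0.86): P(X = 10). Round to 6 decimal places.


P = C(n,k) * p^k * (1-p)^(n-k)
C(10,10) = 1
p^k = 0.86^10 ≈ 0.2213016
(1-p)^(n-k) = 0.14^0 = 1
P = 1 * 0.2213016 * 1 ≈ 0.221302

0.221302


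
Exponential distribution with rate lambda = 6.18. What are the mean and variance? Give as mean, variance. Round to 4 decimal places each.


mean = 1/lam, var = 1/lam^2
mean = 1 / 6.18 = 50/309 ≈ 0.161812
lam^2 = 6.18^2 = 38.1924
var = 1 / 38.1924 ≈ 0.026183

0.1618, 0.0262


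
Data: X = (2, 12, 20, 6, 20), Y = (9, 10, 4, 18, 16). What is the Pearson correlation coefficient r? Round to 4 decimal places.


r = sum((xi-xbar)(yi-ybar)) / sqrt(sum((xi-xbar)^2) * sum((yi-ybar)^2))
n = 5, xbar = 60/5 = 12, ybar = 57/5 = 11.4
Sxy = sum((xi-xbar)(yi-ybar)) = -38
Sxx = sum((xi-xbar)^2) = 264
Syy = sum((yi-ybar)^2) = 127.2
sqrt(Sxx*Syy) ≈ 183.250648
r = Sxy / sqrt(Sxx*Syy) = -38 / 183.250648 ≈ -0.207366

-0.2074


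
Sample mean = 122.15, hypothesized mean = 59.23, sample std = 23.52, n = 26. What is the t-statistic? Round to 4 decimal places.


t = (xbar - mu0) / (s/sqrt(n))
xbar - mu0 = 122.15 - 59.23 = 62.92
sqrt(26) ≈ 5.09901951
s/sqrt(n) = 23.52 / 5.09901951 ≈ 4.61265150
t = 62.92 / 4.61265150 ≈ 13.640744

13.6407


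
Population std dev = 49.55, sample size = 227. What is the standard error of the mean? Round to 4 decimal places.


SE = sigma / sqrt(n)
sqrt(227) ≈ 15.066519
SE = 49.55 / 15.066519 ≈ 3.288749

3.2887


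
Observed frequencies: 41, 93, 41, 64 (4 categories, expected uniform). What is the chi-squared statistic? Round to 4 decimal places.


chi2 = sum((O-E)^2/E), E = total/4
total = 239, E = 239/4 = 59.75
(41 - 59.75)^2 / 59.75 = 351.5625 / 59.75 = 5625/956 ≈ 5.883891
(93 - 59.75)^2 / 59.75 = 1105.5625 / 59.75 = 17689/956 ≈ 18.503138
(41 - 59.75)^2 / 59.75 = 351.5625 / 59.75 = 5625/956 ≈ 5.883891
(64 - 59.75)^2 / 59.75 = 18.0625 / 59.75 = 289/956 ≈ 0.302301
chi2 = 7307/239 ≈ 30.573222

30.5732


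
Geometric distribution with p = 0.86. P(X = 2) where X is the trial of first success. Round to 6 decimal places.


P = (1-p)^(k-1) * p
(1-p)^(k-1) = 0.14^1 = 0.14
P = 0.14 * 0.86 = 0.1204

0.120400


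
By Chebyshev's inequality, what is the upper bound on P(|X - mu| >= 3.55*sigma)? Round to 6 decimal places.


P <= 1/k^2
k^2 = 3.55^2 = 12.6025
1/k^2 = 1 / 12.6025 = 400/5041 ≈ 0.07934934

0.079349


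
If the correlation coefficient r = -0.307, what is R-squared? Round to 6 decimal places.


R^2 = r^2 = (-0.307)^2 = 0.094249

0.094249


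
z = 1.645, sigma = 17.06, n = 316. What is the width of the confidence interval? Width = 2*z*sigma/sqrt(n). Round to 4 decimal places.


width = 2*z*sigma/sqrt(n)
2*z*sigma = 2 * 1.645 * 17.06 = 56.1274
sqrt(316) ≈ 17.776389
width = 56.1274 / 17.776389 ≈ 3.157413

3.1574


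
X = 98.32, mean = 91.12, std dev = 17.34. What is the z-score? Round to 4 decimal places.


z = (X - mu) / sigma
X - mu = 98.32 - 91.12 = 7.2
z = 7.2 / 17.34 = 120/289 ≈ 0.415225

0.4152


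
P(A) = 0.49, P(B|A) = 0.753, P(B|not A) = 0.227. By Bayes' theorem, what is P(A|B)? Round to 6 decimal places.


P(A|B) = P(B|A)*P(A) / P(B), P(B) = P(B|A)*P(A) + P(B|not A)*P(not A)
P(B|A)*P(A) = 0.753 * 0.49 = 0.36897
P(B|not A)*P(not A) = 0.227 * 0.51 = 0.11577
P(B) = 0.36897 + 0.11577 = 0.48474
P(A|B) = 0.36897 / 0.48474 ≈ 0.76117094

0.761171


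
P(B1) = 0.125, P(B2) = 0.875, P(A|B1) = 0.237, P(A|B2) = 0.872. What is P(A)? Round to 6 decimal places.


P(A) = P(A|B1)*P(B1) + P(A|B2)*P(B2)
P(A|B1)*P(B1) = 0.237 * 0.125 = 0.029625
P(A|B2)*P(B2) = 0.872 * 0.875 = 0.763
P(A) = 0.029625 + 0.763 = 0.792625

0.792625


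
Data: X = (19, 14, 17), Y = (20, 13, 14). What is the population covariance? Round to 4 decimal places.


Cov = (1/n)*sum((xi-xbar)(yi-ybar))
n = 3, xbar = 50/3 ≈ 16.666667, ybar = 47/3 ≈ 15.666667
sum((xi-xbar)(yi-ybar)) = 50/3 ≈ 16.666667
Cov = 16.666667 / 3 = 50/9 ≈ 5.555556

5.5556


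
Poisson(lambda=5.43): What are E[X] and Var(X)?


E[X] = Var(X) = lambda = 5.43

5.43, 5.43


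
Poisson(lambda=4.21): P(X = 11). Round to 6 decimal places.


P = e^(-lam) * lam^k / k!
e^(-4.21) ≈ 0.01484637
lam^k = 4.21^11 ≈ 7363818.135762
k! = 11! = 39916800
P = 0.01484637 * 7363818.135762 / 39916800 ≈ 0.002739

0.002739


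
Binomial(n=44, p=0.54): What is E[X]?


E[X] = n*p = 44 * 0.54 = 23.76

23.76


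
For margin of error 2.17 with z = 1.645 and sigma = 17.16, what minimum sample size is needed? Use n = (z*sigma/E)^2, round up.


z*sigma/E = 1.645 * 17.16 / 2.17 = 20163/1550 ≈ 13.008387
(z*sigma/E)^2 ≈ 169.218135
round up: n = 170

170


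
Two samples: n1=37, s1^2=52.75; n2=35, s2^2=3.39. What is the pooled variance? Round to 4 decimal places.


sp^2 = ((n1-1)*s1^2 + (n2-1)*s2^2)/(n1+n2-2)
(n1-1)*s1^2 = 36 * 52.75 = 1899
(n2-1)*s2^2 = 34 * 3.39 = 115.26
numerator = 1899 + 115.26 = 2014.26
n1+n2-2 = 70
sp^2 = 2014.26 / 70 = 100713/3500 ≈ 28.775143

28.7751


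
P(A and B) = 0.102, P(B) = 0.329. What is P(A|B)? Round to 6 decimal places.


P(A|B) = P(A and B) / P(B) = 0.102 / 0.329 = 102/329 ≈ 0.31003040

0.310030


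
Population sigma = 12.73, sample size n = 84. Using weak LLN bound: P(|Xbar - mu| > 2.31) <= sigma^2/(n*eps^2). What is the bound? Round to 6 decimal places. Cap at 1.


bound = min(1, sigma^2/(n*eps^2))
sigma^2 = 12.73^2 = 162.0529
n*eps^2 = 84 * 2.31^2 = 84 * 5.3361 = 448.2324
sigma^2/(n*eps^2) = 162.0529 / 448.2324 ≈ 0.36153768

0.361538


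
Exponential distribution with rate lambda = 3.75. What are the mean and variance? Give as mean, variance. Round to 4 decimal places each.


mean = 1/lam, var = 1/lam^2
mean = 1 / 3.75 = 4/15 ≈ 0.266667
lam^2 = 3.75^2 = 14.0625
var = 1 / 14.0625 = 16/225 ≈ 0.071111

0.2667, 0.0711


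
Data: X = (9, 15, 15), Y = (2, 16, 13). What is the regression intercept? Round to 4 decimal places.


a = ybar - b*xbar, where b = sum((xi-xbar)(yi-ybar)) / sum((xi-xbar)^2)
n = 3, xbar = 39/3 = 13, ybar = 31/3 ≈ 10.333333
Sxy = sum((xi-xbar)(yi-ybar)) = 50
Sxx = sum((xi-xbar)^2) = 24
b = Sxy / Sxx = 25/12 ≈ 2.083333
a = 10.333333 - 2.083333 * 13 = -16.75

-16.7500


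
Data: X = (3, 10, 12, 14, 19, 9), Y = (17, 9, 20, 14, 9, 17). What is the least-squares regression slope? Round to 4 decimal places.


b = sum((xi-xbar)(yi-ybar)) / sum((xi-xbar)^2)
n = 6, xbar = 67/6 ≈ 11.166667, ybar = 86/6 = 43/3 ≈ 14.333333
Sxy = sum((xi-xbar)(yi-ybar)) = -178/3 ≈ -59.333333
Sxx = sum((xi-xbar)^2) = 857/6 ≈ 142.833333
b = Sxy / Sxx = -356/857 ≈ -0.415403

-0.4154


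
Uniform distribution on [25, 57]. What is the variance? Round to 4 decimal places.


Var = (b-a)^2 / 12
(b-a)^2 = (57 - 25)^2 = 1024
Var = 1024/12 ≈ 85.333333

85.3333


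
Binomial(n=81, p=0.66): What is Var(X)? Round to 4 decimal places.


Var = n*p*(1-p) = 81 * 0.66 * 0.34 = 18.1764

18.1764


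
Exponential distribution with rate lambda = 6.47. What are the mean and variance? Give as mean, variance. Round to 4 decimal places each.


mean = 1/lam, var = 1/lam^2
mean = 1 / 6.47 = 100/647 ≈ 0.154560
lam^2 = 6.47^2 = 41.8609
var = 1 / 41.8609 ≈ 0.023889

0.1546, 0.0239


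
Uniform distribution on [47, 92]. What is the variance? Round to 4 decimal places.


Var = (b-a)^2 / 12
(b-a)^2 = (92 - 47)^2 = 2025
Var = 2025/12 = 168.75

168.7500


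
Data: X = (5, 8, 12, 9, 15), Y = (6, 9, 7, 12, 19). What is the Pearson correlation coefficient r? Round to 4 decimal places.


r = sum((xi-xbar)(yi-ybar)) / sqrt(sum((xi-xbar)^2) * sum((yi-ybar)^2))
n = 5, xbar = 49/5 = 9.8, ybar = 53/5 = 10.6
Sxy = sum((xi-xbar)(yi-ybar)) = 59.6
Sxx = sum((xi-xbar)^2) = 58.8
Syy = sum((yi-ybar)^2) = 109.2
sqrt(Sxx*Syy) ≈ 80.130893
r = Sxy / sqrt(Sxx*Syy) = 59.6 / 80.130893 ≈ 0.743783

0.7438


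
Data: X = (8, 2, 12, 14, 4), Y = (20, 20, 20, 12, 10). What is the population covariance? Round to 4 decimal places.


Cov = (1/n)*sum((xi-xbar)(yi-ybar))
n = 5, xbar = 40/5 = 8, ybar = 82/5 = 16.4
sum((xi-xbar)(yi-ybar)) = -8
Cov = -8 / 5 = -1.6

-1.6000


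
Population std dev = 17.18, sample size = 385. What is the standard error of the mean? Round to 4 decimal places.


SE = sigma / sqrt(n)
sqrt(385) ≈ 19.621417
SE = 17.18 / 19.621417 ≈ 0.875574

0.8756


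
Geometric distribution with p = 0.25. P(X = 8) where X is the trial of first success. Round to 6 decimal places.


P = (1-p)^(k-1) * p
(1-p)^(k-1) = 0.75^7 ≈ 0.1334839
P = 0.1334839 * 0.25 ≈ 0.03337097

0.033371


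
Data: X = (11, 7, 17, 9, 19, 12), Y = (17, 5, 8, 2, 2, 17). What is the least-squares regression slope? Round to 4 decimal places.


b = sum((xi-xbar)(yi-ybar)) / sum((xi-xbar)^2)
n = 6, xbar = 75/6 = 12.5, ybar = 51/6 = 8.5
Sxy = sum((xi-xbar)(yi-ybar)) = -19.5
Sxx = sum((xi-xbar)^2) = 107.5
b = Sxy / Sxx = -39/215 ≈ -0.181395

-0.1814


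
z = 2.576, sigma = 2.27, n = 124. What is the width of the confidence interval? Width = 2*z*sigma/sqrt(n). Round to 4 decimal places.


width = 2*z*sigma/sqrt(n)
2*z*sigma = 2 * 2.576 * 2.27 = 11.69504
sqrt(124) ≈ 11.135529
width = 11.69504 / 11.135529 ≈ 1.050246

1.0502


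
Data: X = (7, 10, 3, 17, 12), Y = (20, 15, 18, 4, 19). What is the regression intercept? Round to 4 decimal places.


a = ybar - b*xbar, where b = sum((xi-xbar)(yi-ybar)) / sum((xi-xbar)^2)
n = 5, xbar = 49/5 = 9.8, ybar = 76/5 = 15.2
Sxy = sum((xi-xbar)(yi-ybar)) = -104.8
Sxx = sum((xi-xbar)^2) = 110.8
b = Sxy / Sxx = -262/277 ≈ -0.945848
a = 15.2 - (-0.945848) * 9.8 = 6778/277 ≈ 24.469314

24.4693


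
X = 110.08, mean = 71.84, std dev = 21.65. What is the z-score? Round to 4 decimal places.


z = (X - mu) / sigma
X - mu = 110.08 - 71.84 = 38.24
z = 38.24 / 21.65 = 3824/2165 ≈ 1.766282

1.7663


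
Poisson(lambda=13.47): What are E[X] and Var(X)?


E[X] = Var(X) = lambda = 13.47

13.47, 13.47


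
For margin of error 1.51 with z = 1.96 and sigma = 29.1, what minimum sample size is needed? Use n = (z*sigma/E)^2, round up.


z*sigma/E = 1.96 * 29.1 / 1.51 = 28518/755 ≈ 37.772185
(z*sigma/E)^2 ≈ 1426.737992
round up: n = 1427

1427


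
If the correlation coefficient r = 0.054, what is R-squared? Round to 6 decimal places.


R^2 = r^2 = (0.054)^2 = 0.002916

0.002916


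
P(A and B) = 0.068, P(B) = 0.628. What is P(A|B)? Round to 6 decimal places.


P(A|B) = P(A and B) / P(B) = 0.068 / 0.628 = 17/157 ≈ 0.10828025

0.108280


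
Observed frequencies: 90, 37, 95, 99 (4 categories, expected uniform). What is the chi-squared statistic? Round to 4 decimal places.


chi2 = sum((O-E)^2/E), E = total/4
total = 321, E = 321/4 = 80.25
(90 - 80.25)^2 / 80.25 = 95.0625 / 80.25 = 507/428 ≈ 1.184579
(37 - 80.25)^2 / 80.25 = 1870.5625 / 80.25 = 29929/1284 ≈ 23.309190
(95 - 80.25)^2 / 80.25 = 217.5625 / 80.25 = 3481/1284 ≈ 2.711059
(99 - 80.25)^2 / 80.25 = 351.5625 / 80.25 = 1875/428 ≈ 4.380841
chi2 = 10139/321 ≈ 31.585670

31.5857


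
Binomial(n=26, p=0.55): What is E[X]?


E[X] = n*p = 26 * 0.55 = 14.3

14.3


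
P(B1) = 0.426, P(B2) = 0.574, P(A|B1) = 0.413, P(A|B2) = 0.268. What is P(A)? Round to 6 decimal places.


P(A) = P(A|B1)*P(B1) + P(A|B2)*P(B2)
P(A|B1)*P(B1) = 0.413 * 0.426 = 0.175938
P(A|B2)*P(B2) = 0.268 * 0.574 = 0.153832
P(A) = 0.175938 + 0.153832 = 0.32977

0.329770
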